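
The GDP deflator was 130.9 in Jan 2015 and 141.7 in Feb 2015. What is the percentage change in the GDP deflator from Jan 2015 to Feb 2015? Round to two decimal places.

Change = (141.7 − 130.9) / 130.9 × 100
       = 10.8 / 130.9 × 100 = 8.2506%

8.25%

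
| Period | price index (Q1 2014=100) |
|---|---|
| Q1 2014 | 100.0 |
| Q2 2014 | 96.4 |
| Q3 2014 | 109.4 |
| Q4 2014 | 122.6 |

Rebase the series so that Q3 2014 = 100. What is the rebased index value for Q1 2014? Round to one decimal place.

91.4

Rebased(Q1 2014) = 100.0 / 109.4 × 100 = 91.4077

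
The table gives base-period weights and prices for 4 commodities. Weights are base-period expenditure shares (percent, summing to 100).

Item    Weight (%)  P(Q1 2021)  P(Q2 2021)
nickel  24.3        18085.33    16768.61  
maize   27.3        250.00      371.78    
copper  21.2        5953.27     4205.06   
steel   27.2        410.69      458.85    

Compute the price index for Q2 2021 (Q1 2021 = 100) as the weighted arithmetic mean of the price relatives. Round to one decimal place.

nickel: 24.3 × (16768.61/18085.33) = 24.3 × 0.927194 = 22.5308
maize: 27.3 × (371.78/250.00) = 27.3 × 1.487120 = 40.5984
copper: 21.2 × (4205.06/5953.27) = 21.2 × 0.706345 = 14.9745
steel: 27.2 × (458.85/410.69) = 27.2 × 1.117266 = 30.3896
Index = Σ wᵢ·(p₁ᵢ/p₀ᵢ) = 22.5308 + 40.5984 + 14.9745 + 30.3896 = 108.4933

108.5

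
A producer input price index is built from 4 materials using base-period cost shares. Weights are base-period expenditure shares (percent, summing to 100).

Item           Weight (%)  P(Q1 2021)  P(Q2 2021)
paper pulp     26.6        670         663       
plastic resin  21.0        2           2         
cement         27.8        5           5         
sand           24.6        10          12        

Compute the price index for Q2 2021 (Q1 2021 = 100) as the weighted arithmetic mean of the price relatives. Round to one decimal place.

paper pulp: 26.6 × (663/670) = 26.6 × 0.989552 = 26.3221
plastic resin: 21.0 × (2/2) = 21.0 × 1.000000 = 21.0000
cement: 27.8 × (5/5) = 27.8 × 1.000000 = 27.8000
sand: 24.6 × (12/10) = 24.6 × 1.200000 = 29.5200
Index = Σ wᵢ·(p₁ᵢ/p₀ᵢ) = 26.3221 + 21.0000 + 27.8000 + 29.5200 = 104.6421

104.6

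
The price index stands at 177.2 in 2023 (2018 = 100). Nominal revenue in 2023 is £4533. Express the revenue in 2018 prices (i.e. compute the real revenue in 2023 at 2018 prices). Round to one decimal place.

Real = Nominal ÷ (Index/100) = 4533 ÷ (177.2/100)
     = 4533 ÷ 1.772 = 2558.1264

2558.1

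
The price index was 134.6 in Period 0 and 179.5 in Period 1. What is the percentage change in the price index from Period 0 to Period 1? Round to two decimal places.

33.36%

Change = (179.5 − 134.6) / 134.6 × 100
       = 44.9 / 134.6 × 100 = 33.3581%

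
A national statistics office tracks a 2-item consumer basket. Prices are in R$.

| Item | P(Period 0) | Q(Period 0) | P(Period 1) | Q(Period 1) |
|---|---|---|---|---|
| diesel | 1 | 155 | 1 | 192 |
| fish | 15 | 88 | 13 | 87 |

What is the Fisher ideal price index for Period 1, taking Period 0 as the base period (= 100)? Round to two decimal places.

Laspeyres component (base-period weights):
ΣP(Period 1)Q(Period 0) = 1×155 + 13×88 = 155 + 1144 = 1299
ΣP(Period 0)Q(Period 0) = 1×155 + 15×88 = 155 + 1320 = 1475
L = 1299 / 1475 × 100 = 88.0678
Paasche component (current-period weights):
ΣP(Period 1)Q(Period 1) = 1×192 + 13×87 = 192 + 1131 = 1323
ΣP(Period 0)Q(Period 1) = 1×192 + 15×87 = 192 + 1305 = 1497
P = 1323 / 1497 × 100 = 88.3768
Fisher = √(L × P) = √(88.0678 × 88.3768) = 88.2221

88.22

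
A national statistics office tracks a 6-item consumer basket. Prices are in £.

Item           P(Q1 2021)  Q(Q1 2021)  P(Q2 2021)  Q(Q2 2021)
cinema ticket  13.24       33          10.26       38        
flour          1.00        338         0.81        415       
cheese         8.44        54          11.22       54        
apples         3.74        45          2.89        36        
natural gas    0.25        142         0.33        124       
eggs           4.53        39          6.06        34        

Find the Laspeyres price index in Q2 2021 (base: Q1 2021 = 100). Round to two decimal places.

101.26

Laspeyres price index uses base-period quantities as weights.
ΣP(Q2 2021)·Q(Q1 2021) = 10.26×33 + 0.81×338 + 11.22×54 + 2.89×45 + 0.33×142 + 6.06×39 = 338.58 + 273.78 + 605.88 + 130.05 + 46.86 + 236.34 = 1631.49
ΣP(Q1 2021)·Q(Q1 2021) = 13.24×33 + 1.00×338 + 8.44×54 + 3.74×45 + 0.25×142 + 4.53×39 = 436.92 + 338 + 455.76 + 168.3 + 35.5 + 176.67 = 1611.15
Index = 1631.49 / 1611.15 × 100 = 101.2625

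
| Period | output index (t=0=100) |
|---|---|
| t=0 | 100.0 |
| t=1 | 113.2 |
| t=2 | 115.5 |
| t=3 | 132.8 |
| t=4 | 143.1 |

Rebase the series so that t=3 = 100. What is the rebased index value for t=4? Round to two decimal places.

Rebased(t=4) = 143.1 / 132.8 × 100 = 107.7560

107.76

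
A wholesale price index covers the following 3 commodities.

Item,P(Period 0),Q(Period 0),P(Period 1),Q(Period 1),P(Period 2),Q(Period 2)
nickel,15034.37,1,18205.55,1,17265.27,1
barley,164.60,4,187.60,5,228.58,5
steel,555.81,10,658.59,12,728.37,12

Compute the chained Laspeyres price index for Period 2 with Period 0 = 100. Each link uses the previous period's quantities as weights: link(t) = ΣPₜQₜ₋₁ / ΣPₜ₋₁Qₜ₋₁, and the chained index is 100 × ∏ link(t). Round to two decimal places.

120.65

Link Period 0→Period 1:
ΣP(Period 1)Q(Period 0) = 18205.55×1 + 187.60×4 + 658.59×10 = 18205.55 + 750.4 + 6585.9 = 25541.85
ΣP(Period 0)Q(Period 0) = 15034.37×1 + 164.60×4 + 555.81×10 = 15034.37 + 658.4 + 5558.1 = 21250.87
link = 25541.85/21250.87 = 1.201920
Link Period 1→Period 2:
ΣP(Period 2)Q(Period 1) = 17265.27×1 + 228.58×5 + 728.37×12 = 17265.27 + 1142.9 + 8740.44 = 27148.61
ΣP(Period 1)Q(Period 1) = 18205.55×1 + 187.60×5 + 658.59×12 = 18205.55 + 938 + 7903.08 = 27046.63
link = 27148.61/27046.63 = 1.003771
Chained index = 100 × 1.201920 × 1.003771 = 120.6452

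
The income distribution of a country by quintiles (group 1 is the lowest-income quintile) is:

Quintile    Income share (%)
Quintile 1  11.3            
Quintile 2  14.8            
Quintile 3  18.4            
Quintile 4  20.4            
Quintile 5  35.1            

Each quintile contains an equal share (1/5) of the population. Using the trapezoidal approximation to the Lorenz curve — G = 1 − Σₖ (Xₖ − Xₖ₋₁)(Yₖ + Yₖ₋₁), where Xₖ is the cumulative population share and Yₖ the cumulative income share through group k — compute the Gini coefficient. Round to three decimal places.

0.213

Cumulative income shares Yₖ: 0.1130, 0.2610, 0.4450, 0.6490, 1.0000
Σ (Xₖ−Xₖ₋₁)(Yₖ+Yₖ₋₁) = (1/5)(0.1130+0.0000) + (1/5)(0.2610+0.1130) + (1/5)(0.4450+0.2610) + (1/5)(0.6490+0.4450) + (1/5)(1.0000+0.6490)
  = 0.0226 + 0.0748 + 0.1412 + 0.2188 + 0.3298 = 0.7872
G = 1 − 0.7872 = 0.2128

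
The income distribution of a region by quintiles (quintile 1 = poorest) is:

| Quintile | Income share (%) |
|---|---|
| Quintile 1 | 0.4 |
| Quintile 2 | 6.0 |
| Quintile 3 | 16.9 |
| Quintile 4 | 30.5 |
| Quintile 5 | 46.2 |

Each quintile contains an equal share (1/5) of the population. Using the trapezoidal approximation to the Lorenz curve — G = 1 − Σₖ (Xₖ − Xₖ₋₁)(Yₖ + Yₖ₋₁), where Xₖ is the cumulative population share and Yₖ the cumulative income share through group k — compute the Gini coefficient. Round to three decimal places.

0.464

Cumulative income shares Yₖ: 0.0040, 0.0640, 0.2330, 0.5380, 1.0000
Σ (Xₖ−Xₖ₋₁)(Yₖ+Yₖ₋₁) = (1/5)(0.0040+0.0000) + (1/5)(0.0640+0.0040) + (1/5)(0.2330+0.0640) + (1/5)(0.5380+0.2330) + (1/5)(1.0000+0.5380)
  = 0.0008 + 0.0136 + 0.0594 + 0.1542 + 0.3076 = 0.5356
G = 1 − 0.5356 = 0.4644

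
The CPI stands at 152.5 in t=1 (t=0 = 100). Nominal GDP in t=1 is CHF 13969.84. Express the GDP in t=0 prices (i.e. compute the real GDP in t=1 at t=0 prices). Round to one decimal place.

Real = Nominal ÷ (Index/100) = 13969.84 ÷ (152.5/100)
     = 13969.84 ÷ 1.525 = 9160.5508

9160.6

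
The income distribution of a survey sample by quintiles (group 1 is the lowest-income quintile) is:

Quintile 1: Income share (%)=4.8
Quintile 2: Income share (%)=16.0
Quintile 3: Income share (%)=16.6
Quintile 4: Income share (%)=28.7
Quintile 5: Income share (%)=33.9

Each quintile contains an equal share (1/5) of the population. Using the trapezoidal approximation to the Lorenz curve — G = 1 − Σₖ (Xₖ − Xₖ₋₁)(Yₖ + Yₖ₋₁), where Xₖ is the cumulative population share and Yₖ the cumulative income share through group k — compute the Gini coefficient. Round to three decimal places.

0.284

Cumulative income shares Yₖ: 0.0480, 0.2080, 0.3740, 0.6610, 1.0000
Σ (Xₖ−Xₖ₋₁)(Yₖ+Yₖ₋₁) = (1/5)(0.0480+0.0000) + (1/5)(0.2080+0.0480) + (1/5)(0.3740+0.2080) + (1/5)(0.6610+0.3740) + (1/5)(1.0000+0.6610)
  = 0.0096 + 0.0512 + 0.1164 + 0.2070 + 0.3322 = 0.7164
G = 1 − 0.7164 = 0.2836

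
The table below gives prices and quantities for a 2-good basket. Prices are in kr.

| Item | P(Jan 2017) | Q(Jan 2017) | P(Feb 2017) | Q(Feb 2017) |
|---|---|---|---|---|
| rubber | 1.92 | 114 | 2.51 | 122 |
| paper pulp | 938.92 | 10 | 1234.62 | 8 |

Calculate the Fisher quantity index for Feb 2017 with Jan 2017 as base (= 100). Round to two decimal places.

Laspeyres component (base-period weights):
ΣP(Jan 2017)Q(Feb 2017) = 1.92×122 + 938.92×8 = 234.24 + 7511.36 = 7745.6
ΣP(Jan 2017)Q(Jan 2017) = 1.92×114 + 938.92×10 = 218.88 + 9389.2 = 9608.08
L = 7745.6 / 9608.08 × 100 = 80.6155
Paasche component (current-period weights):
ΣP(Feb 2017)Q(Feb 2017) = 2.51×122 + 1234.62×8 = 306.22 + 9876.96 = 10183.18
ΣP(Feb 2017)Q(Jan 2017) = 2.51×114 + 1234.62×10 = 286.14 + 12346.2 = 12632.34
P = 10183.18 / 12632.34 × 100 = 80.6120
Fisher = √(L × P) = √(80.6155 × 80.6120) = 80.6137

80.61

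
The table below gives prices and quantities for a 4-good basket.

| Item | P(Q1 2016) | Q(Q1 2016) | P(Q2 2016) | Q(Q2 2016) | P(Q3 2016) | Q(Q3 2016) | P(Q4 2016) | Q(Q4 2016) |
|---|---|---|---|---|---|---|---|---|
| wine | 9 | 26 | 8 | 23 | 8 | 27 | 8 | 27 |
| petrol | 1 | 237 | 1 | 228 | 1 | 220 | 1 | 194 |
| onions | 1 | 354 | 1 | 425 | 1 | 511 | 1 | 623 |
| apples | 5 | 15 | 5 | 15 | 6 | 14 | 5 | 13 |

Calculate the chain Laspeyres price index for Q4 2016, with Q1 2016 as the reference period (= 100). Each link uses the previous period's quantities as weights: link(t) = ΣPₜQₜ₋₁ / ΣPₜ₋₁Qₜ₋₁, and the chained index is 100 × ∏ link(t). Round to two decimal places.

97.37

Link Q1 2016→Q2 2016:
ΣP(Q2 2016)Q(Q1 2016) = 8×26 + 1×237 + 1×354 + 5×15 = 208 + 237 + 354 + 75 = 874
ΣP(Q1 2016)Q(Q1 2016) = 9×26 + 1×237 + 1×354 + 5×15 = 234 + 237 + 354 + 75 = 900
link = 874/900 = 0.971111
Link Q2 2016→Q3 2016:
ΣP(Q3 2016)Q(Q2 2016) = 8×23 + 1×228 + 1×425 + 6×15 = 184 + 228 + 425 + 90 = 927
ΣP(Q2 2016)Q(Q2 2016) = 8×23 + 1×228 + 1×425 + 5×15 = 184 + 228 + 425 + 75 = 912
link = 927/912 = 1.016447
Link Q3 2016→Q4 2016:
ΣP(Q4 2016)Q(Q3 2016) = 8×27 + 1×220 + 1×511 + 5×14 = 216 + 220 + 511 + 70 = 1017
ΣP(Q3 2016)Q(Q3 2016) = 8×27 + 1×220 + 1×511 + 6×14 = 216 + 220 + 511 + 84 = 1031
link = 1017/1031 = 0.986421
Chained index = 100 × 0.971111 × 1.016447 × 0.986421 = 97.3680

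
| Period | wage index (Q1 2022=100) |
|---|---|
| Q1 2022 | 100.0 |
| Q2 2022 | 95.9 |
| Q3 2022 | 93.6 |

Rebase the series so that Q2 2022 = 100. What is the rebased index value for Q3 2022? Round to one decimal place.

Rebased(Q3 2022) = 93.6 / 95.9 × 100 = 97.6017

97.6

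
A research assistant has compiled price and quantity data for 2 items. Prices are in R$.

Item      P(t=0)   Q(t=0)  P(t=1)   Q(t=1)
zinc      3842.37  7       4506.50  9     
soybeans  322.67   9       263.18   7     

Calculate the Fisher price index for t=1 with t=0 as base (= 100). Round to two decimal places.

Laspeyres component (base-period weights):
ΣP(t=1)Q(t=0) = 4506.50×7 + 263.18×9 = 31545.5 + 2368.62 = 33914.12
ΣP(t=0)Q(t=0) = 3842.37×7 + 322.67×9 = 26896.59 + 2904.03 = 29800.62
L = 33914.12 / 29800.62 × 100 = 113.8034
Paasche component (current-period weights):
ΣP(t=1)Q(t=1) = 4506.50×9 + 263.18×7 = 40558.5 + 1842.26 = 42400.76
ΣP(t=0)Q(t=1) = 3842.37×9 + 322.67×7 = 34581.33 + 2258.69 = 36840.02
P = 42400.76 / 36840.02 × 100 = 115.0943
Fisher = √(L × P) = √(113.8034 × 115.0943) = 114.4470

114.45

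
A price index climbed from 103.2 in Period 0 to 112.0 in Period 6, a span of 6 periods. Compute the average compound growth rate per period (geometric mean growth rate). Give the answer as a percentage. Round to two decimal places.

Growth factor = (112.0/103.2)^(1/6) = (1.085271)^(1/6) = 1.013732
Growth rate = 1.013732 − 1 = 0.013732 = 1.3732%

1.37%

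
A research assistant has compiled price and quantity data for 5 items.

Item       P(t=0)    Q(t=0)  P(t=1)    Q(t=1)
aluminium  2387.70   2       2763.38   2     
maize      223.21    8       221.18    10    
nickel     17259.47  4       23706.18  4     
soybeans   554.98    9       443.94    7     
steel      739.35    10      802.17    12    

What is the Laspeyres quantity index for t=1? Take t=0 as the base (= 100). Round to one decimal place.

Laspeyres quantity index uses base-period prices as weights.
ΣP(t=0)·Q(t=1) = 2387.70×2 + 223.21×10 + 17259.47×4 + 554.98×7 + 739.35×12 = 4775.4 + 2232.1 + 69037.88 + 3884.86 + 8872.2 = 88802.44
ΣP(t=0)·Q(t=0) = 2387.70×2 + 223.21×8 + 17259.47×4 + 554.98×9 + 739.35×10 = 4775.4 + 1785.68 + 69037.88 + 4994.82 + 7393.5 = 87987.28
Index = 88802.44 / 87987.28 × 100 = 100.9265

100.9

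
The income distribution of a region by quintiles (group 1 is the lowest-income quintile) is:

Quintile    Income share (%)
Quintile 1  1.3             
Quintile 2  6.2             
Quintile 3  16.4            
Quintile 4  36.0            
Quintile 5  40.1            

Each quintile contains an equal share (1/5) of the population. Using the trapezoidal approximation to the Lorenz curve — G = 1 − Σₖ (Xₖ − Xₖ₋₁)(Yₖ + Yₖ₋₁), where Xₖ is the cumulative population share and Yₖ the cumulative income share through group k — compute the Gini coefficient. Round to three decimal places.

Cumulative income shares Yₖ: 0.0130, 0.0750, 0.2390, 0.5990, 1.0000
Σ (Xₖ−Xₖ₋₁)(Yₖ+Yₖ₋₁) = (1/5)(0.0130+0.0000) + (1/5)(0.0750+0.0130) + (1/5)(0.2390+0.0750) + (1/5)(0.5990+0.2390) + (1/5)(1.0000+0.5990)
  = 0.0026 + 0.0176 + 0.0628 + 0.1676 + 0.3198 = 0.5704
G = 1 − 0.5704 = 0.4296

0.430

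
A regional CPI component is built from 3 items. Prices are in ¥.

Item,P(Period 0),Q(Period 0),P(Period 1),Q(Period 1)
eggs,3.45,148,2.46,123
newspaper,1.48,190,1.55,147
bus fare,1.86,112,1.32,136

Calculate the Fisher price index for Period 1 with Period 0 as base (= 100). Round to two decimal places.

79.98

Laspeyres component (base-period weights):
ΣP(Period 1)Q(Period 0) = 2.46×148 + 1.55×190 + 1.32×112 = 364.08 + 294.5 + 147.84 = 806.42
ΣP(Period 0)Q(Period 0) = 3.45×148 + 1.48×190 + 1.86×112 = 510.6 + 281.2 + 208.32 = 1000.12
L = 806.42 / 1000.12 × 100 = 80.6323
Paasche component (current-period weights):
ΣP(Period 1)Q(Period 1) = 2.46×123 + 1.55×147 + 1.32×136 = 302.58 + 227.85 + 179.52 = 709.95
ΣP(Period 0)Q(Period 1) = 3.45×123 + 1.48×147 + 1.86×136 = 424.35 + 217.56 + 252.96 = 894.87
P = 709.95 / 894.87 × 100 = 79.3355
Fisher = √(L × P) = √(80.6323 × 79.3355) = 79.9813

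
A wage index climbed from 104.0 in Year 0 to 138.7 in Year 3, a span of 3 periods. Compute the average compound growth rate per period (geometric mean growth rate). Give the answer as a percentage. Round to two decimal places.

Growth factor = (138.7/104.0)^(1/3) = (1.333654)^(1/3) = 1.100731
Growth rate = 1.100731 − 1 = 0.100731 = 10.0731%

10.07%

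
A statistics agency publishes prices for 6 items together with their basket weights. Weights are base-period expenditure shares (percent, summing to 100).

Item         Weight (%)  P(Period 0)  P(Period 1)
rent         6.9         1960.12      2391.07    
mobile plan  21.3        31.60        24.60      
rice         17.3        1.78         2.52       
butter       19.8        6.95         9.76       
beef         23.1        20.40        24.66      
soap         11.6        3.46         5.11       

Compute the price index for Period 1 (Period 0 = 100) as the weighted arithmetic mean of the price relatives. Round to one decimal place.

122.4

rent: 6.9 × (2391.07/1960.12) = 6.9 × 1.219859 = 8.4170
mobile plan: 21.3 × (24.60/31.60) = 21.3 × 0.778481 = 16.5816
rice: 17.3 × (2.52/1.78) = 17.3 × 1.415730 = 24.4921
butter: 19.8 × (9.76/6.95) = 19.8 × 1.404317 = 27.8055
beef: 23.1 × (24.66/20.40) = 23.1 × 1.208824 = 27.9238
soap: 11.6 × (5.11/3.46) = 11.6 × 1.476879 = 17.1318
Index = Σ wᵢ·(p₁ᵢ/p₀ᵢ) = 8.4170 + 16.5816 + 24.4921 + 27.8055 + 27.9238 + 17.1318 = 122.3519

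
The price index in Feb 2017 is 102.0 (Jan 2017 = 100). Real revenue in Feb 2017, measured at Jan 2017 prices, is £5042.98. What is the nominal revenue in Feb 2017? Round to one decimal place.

5143.8

Nominal = Real × (Index/100) = 5042.98 × (102.0/100)
        = 5042.98 × 1.020 = 5143.8396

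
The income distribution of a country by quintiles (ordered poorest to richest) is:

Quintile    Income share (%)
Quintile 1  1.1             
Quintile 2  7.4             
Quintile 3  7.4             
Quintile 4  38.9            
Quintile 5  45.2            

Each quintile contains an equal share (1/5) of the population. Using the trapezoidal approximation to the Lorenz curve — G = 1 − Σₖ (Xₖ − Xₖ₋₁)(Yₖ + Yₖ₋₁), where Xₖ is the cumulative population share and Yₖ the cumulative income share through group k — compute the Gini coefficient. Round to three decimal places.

Cumulative income shares Yₖ: 0.0110, 0.0850, 0.1590, 0.5480, 1.0000
Σ (Xₖ−Xₖ₋₁)(Yₖ+Yₖ₋₁) = (1/5)(0.0110+0.0000) + (1/5)(0.0850+0.0110) + (1/5)(0.1590+0.0850) + (1/5)(0.5480+0.1590) + (1/5)(1.0000+0.5480)
  = 0.0022 + 0.0192 + 0.0488 + 0.1414 + 0.3096 = 0.5212
G = 1 − 0.5212 = 0.4788

0.479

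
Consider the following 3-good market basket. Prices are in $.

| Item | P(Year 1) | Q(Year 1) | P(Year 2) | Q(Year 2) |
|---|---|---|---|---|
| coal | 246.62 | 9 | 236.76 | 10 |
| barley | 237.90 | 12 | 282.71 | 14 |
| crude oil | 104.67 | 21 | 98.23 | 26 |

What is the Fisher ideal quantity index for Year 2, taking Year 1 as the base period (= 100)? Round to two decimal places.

Laspeyres component (base-period weights):
ΣP(Year 1)Q(Year 2) = 246.62×10 + 237.90×14 + 104.67×26 = 2466.2 + 3330.6 + 2721.42 = 8518.22
ΣP(Year 1)Q(Year 1) = 246.62×9 + 237.90×12 + 104.67×21 = 2219.58 + 2854.8 + 2198.07 = 7272.45
L = 8518.22 / 7272.45 × 100 = 117.1300
Paasche component (current-period weights):
ΣP(Year 2)Q(Year 2) = 236.76×10 + 282.71×14 + 98.23×26 = 2367.6 + 3957.94 + 2553.98 = 8879.52
ΣP(Year 2)Q(Year 1) = 236.76×9 + 282.71×12 + 98.23×21 = 2130.84 + 3392.52 + 2062.83 = 7586.19
P = 8879.52 / 7586.19 × 100 = 117.0485
Fisher = √(L × P) = √(117.1300 × 117.0485) = 117.0892

117.09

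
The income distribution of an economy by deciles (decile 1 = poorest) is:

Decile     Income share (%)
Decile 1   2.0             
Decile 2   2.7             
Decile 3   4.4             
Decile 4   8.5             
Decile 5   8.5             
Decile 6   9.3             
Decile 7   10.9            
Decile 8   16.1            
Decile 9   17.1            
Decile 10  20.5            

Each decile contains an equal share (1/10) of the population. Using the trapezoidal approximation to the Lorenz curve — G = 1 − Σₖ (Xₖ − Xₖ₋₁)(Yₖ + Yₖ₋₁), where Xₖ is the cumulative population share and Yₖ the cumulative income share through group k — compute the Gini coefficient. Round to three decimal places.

0.334

Cumulative income shares Yₖ: 0.0200, 0.0470, 0.0910, 0.1760, 0.2610, 0.3540, 0.4630, 0.6240, 0.7950, 1.0000
Σ (Xₖ−Xₖ₋₁)(Yₖ+Yₖ₋₁) = (1/10)(0.0200+0.0000) + (1/10)(0.0470+0.0200) + (1/10)(0.0910+0.0470) + (1/10)(0.1760+0.0910) + (1/10)(0.2610+0.1760) + (1/10)(0.3540+0.2610) + (1/10)(0.4630+0.3540) + (1/10)(0.6240+0.4630) + (1/10)(0.7950+0.6240) + (1/10)(1.0000+0.7950)
  = 0.0020 + 0.0067 + 0.0138 + 0.0267 + 0.0437 + 0.0615 + 0.0817 + 0.1087 + 0.1419 + 0.1795 = 0.6662
G = 1 − 0.6662 = 0.3338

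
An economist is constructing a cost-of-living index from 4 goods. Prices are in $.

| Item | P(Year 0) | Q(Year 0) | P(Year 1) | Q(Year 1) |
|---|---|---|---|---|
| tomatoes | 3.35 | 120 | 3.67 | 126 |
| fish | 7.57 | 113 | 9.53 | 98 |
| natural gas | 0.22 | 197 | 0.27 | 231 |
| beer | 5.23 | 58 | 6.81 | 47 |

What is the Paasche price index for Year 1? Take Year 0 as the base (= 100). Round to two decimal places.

121.79

Paasche price index uses current-period quantities as weights.
ΣP(Year 1)·Q(Year 1) = 3.67×126 + 9.53×98 + 0.27×231 + 6.81×47 = 462.42 + 933.94 + 62.37 + 320.07 = 1778.8
ΣP(Year 0)·Q(Year 1) = 3.35×126 + 7.57×98 + 0.22×231 + 5.23×47 = 422.1 + 741.86 + 50.82 + 245.81 = 1460.59
Index = 1778.8 / 1460.59 × 100 = 121.7864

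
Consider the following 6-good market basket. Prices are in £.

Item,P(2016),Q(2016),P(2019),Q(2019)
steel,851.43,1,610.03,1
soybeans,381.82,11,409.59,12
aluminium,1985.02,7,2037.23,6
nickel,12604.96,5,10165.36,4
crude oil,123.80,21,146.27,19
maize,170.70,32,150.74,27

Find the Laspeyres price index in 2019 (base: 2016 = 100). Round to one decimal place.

Laspeyres price index uses base-period quantities as weights.
ΣP(2019)·Q(2016) = 610.03×1 + 409.59×11 + 2037.23×7 + 10165.36×5 + 146.27×21 + 150.74×32 = 610.03 + 4505.49 + 14260.61 + 50826.8 + 3071.67 + 4823.68 = 78098.28
ΣP(2016)·Q(2016) = 851.43×1 + 381.82×11 + 1985.02×7 + 12604.96×5 + 123.80×21 + 170.70×32 = 851.43 + 4200.02 + 13895.14 + 63024.8 + 2599.8 + 5462.4 = 90033.59
Index = 78098.28 / 90033.59 × 100 = 86.7435

86.7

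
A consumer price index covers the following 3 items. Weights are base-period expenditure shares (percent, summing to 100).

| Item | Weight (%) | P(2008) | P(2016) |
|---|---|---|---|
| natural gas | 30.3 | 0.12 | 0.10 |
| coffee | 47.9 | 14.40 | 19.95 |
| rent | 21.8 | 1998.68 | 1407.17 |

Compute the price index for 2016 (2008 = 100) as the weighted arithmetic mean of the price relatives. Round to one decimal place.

107.0

natural gas: 30.3 × (0.10/0.12) = 30.3 × 0.833333 = 25.2500
coffee: 47.9 × (19.95/14.40) = 47.9 × 1.385417 = 66.3615
rent: 21.8 × (1407.17/1998.68) = 21.8 × 0.704050 = 15.3483
Index = Σ wᵢ·(p₁ᵢ/p₀ᵢ) = 25.2500 + 66.3615 + 15.3483 = 106.9597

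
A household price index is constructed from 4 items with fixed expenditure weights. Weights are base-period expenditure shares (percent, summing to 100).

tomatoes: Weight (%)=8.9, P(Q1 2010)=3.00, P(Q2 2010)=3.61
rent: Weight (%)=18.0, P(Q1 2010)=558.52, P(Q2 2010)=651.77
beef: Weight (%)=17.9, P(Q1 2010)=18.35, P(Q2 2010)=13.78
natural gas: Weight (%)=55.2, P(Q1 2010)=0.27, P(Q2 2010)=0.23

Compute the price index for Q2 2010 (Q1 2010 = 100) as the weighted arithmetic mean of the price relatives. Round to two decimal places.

92.18

tomatoes: 8.9 × (3.61/3.00) = 8.9 × 1.203333 = 10.7097
rent: 18.0 × (651.77/558.52) = 18.0 × 1.166959 = 21.0053
beef: 17.9 × (13.78/18.35) = 17.9 × 0.750954 = 13.4421
natural gas: 55.2 × (0.23/0.27) = 55.2 × 0.851852 = 47.0222
Index = Σ wᵢ·(p₁ᵢ/p₀ᵢ) = 10.7097 + 21.0053 + 13.4421 + 47.0222 = 92.1792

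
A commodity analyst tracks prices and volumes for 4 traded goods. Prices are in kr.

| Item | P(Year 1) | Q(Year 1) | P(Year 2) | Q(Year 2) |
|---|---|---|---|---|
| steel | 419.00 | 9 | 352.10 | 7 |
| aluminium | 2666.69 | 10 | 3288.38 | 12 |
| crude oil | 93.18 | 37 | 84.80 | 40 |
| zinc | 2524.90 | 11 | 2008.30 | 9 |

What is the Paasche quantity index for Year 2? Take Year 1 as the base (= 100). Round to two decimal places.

Paasche quantity index uses current-period prices as weights.
ΣP(Year 2)·Q(Year 2) = 352.10×7 + 3288.38×12 + 84.80×40 + 2008.30×9 = 2464.7 + 39460.56 + 3392 + 18074.7 = 63391.96
ΣP(Year 2)·Q(Year 1) = 352.10×9 + 3288.38×10 + 84.80×37 + 2008.30×11 = 3168.9 + 32883.8 + 3137.6 + 22091.3 = 61281.6
Index = 63391.96 / 61281.6 × 100 = 103.4437

103.44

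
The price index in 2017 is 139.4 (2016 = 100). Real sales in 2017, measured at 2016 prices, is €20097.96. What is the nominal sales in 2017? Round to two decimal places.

28016.56

Nominal = Real × (Index/100) = 20097.96 × (139.4/100)
        = 20097.96 × 1.394 = 28016.5562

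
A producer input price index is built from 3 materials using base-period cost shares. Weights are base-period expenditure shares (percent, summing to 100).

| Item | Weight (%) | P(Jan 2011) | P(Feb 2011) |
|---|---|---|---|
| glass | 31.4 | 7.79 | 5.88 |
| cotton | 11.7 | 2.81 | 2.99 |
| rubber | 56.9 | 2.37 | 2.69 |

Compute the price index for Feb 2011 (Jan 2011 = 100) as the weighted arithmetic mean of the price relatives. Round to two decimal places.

glass: 31.4 × (5.88/7.79) = 31.4 × 0.754814 = 23.7012
cotton: 11.7 × (2.99/2.81) = 11.7 × 1.064057 = 12.4495
rubber: 56.9 × (2.69/2.37) = 56.9 × 1.135021 = 64.5827
Index = Σ wᵢ·(p₁ᵢ/p₀ᵢ) = 23.7012 + 12.4495 + 64.5827 = 100.7333

100.73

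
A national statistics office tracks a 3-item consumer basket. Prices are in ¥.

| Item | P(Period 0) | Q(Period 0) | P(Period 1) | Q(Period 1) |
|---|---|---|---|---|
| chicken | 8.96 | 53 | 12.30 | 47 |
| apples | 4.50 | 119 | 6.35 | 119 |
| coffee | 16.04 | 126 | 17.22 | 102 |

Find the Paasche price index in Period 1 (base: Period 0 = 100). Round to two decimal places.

Paasche price index uses current-period quantities as weights.
ΣP(Period 1)·Q(Period 1) = 12.30×47 + 6.35×119 + 17.22×102 = 578.1 + 755.65 + 1756.44 = 3090.19
ΣP(Period 0)·Q(Period 1) = 8.96×47 + 4.50×119 + 16.04×102 = 421.12 + 535.5 + 1636.08 = 2592.7
Index = 3090.19 / 2592.7 × 100 = 119.1881

119.19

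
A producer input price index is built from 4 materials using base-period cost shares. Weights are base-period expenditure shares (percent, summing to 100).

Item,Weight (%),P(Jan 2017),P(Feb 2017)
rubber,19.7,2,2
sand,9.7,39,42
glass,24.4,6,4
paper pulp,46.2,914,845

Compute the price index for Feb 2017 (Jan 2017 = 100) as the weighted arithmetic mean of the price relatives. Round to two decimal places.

rubber: 19.7 × (2/2) = 19.7 × 1.000000 = 19.7000
sand: 9.7 × (42/39) = 9.7 × 1.076923 = 10.4462
glass: 24.4 × (4/6) = 24.4 × 0.666667 = 16.2667
paper pulp: 46.2 × (845/914) = 46.2 × 0.924508 = 42.7123
Index = Σ wᵢ·(p₁ᵢ/p₀ᵢ) = 19.7000 + 10.4462 + 16.2667 + 42.7123 = 89.1251

89.13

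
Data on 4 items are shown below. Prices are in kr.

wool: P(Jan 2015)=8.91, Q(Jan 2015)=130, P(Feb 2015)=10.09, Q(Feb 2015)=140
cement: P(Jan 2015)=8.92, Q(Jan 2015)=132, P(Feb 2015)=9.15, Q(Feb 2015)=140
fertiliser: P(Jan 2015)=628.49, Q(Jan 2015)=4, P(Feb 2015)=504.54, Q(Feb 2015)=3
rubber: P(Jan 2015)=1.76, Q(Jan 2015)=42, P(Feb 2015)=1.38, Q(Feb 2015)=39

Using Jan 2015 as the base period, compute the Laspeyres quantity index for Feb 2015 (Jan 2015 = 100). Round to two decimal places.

Laspeyres quantity index uses base-period prices as weights.
ΣP(Jan 2015)·Q(Feb 2015) = 8.91×140 + 8.92×140 + 628.49×3 + 1.76×39 = 1247.4 + 1248.8 + 1885.47 + 68.64 = 4450.31
ΣP(Jan 2015)·Q(Jan 2015) = 8.91×130 + 8.92×132 + 628.49×4 + 1.76×42 = 1158.3 + 1177.44 + 2513.96 + 73.92 = 4923.62
Index = 4450.31 / 4923.62 × 100 = 90.3870

90.39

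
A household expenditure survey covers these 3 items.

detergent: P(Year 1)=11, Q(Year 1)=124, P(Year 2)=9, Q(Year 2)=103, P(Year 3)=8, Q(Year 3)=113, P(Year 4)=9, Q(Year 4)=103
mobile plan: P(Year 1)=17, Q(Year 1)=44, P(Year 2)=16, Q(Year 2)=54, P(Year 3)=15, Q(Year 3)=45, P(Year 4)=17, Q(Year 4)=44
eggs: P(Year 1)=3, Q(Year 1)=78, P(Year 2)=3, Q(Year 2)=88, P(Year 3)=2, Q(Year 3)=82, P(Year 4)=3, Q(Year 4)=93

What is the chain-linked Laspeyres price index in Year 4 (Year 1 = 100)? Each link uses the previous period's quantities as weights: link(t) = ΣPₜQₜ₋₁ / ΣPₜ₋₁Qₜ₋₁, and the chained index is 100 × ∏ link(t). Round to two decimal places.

Link Year 1→Year 2:
ΣP(Year 2)Q(Year 1) = 9×124 + 16×44 + 3×78 = 1116 + 704 + 234 = 2054
ΣP(Year 1)Q(Year 1) = 11×124 + 17×44 + 3×78 = 1364 + 748 + 234 = 2346
link = 2054/2346 = 0.875533
Link Year 2→Year 3:
ΣP(Year 3)Q(Year 2) = 8×103 + 15×54 + 2×88 = 824 + 810 + 176 = 1810
ΣP(Year 2)Q(Year 2) = 9×103 + 16×54 + 3×88 = 927 + 864 + 264 = 2055
link = 1810/2055 = 0.880779
Link Year 3→Year 4:
ΣP(Year 4)Q(Year 3) = 9×113 + 17×45 + 3×82 = 1017 + 765 + 246 = 2028
ΣP(Year 3)Q(Year 3) = 8×113 + 15×45 + 2×82 = 904 + 675 + 164 = 1743
link = 2028/1743 = 1.163511
Chained index = 100 × 0.875533 × 0.880779 × 1.163511 = 89.7242

89.72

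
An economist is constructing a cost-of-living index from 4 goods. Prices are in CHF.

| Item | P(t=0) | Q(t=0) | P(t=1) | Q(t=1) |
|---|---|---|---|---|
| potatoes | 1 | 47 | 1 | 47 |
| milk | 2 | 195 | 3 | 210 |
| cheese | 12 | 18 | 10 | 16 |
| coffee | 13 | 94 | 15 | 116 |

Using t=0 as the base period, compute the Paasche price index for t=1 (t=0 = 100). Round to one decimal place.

Paasche price index uses current-period quantities as weights.
ΣP(t=1)·Q(t=1) = 1×47 + 3×210 + 10×16 + 15×116 = 47 + 630 + 160 + 1740 = 2577
ΣP(t=0)·Q(t=1) = 1×47 + 2×210 + 12×16 + 13×116 = 47 + 420 + 192 + 1508 = 2167
Index = 2577 / 2167 × 100 = 118.9202

118.9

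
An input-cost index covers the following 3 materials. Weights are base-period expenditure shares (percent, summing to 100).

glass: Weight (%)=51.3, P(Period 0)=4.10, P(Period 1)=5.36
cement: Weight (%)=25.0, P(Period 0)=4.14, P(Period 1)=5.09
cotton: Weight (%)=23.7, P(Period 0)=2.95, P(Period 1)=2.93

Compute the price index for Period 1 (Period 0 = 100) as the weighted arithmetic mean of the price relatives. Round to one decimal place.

glass: 51.3 × (5.36/4.10) = 51.3 × 1.307317 = 67.0654
cement: 25.0 × (5.09/4.14) = 25.0 × 1.229469 = 30.7367
cotton: 23.7 × (2.93/2.95) = 23.7 × 0.993220 = 23.5393
Index = Σ wᵢ·(p₁ᵢ/p₀ᵢ) = 67.0654 + 30.7367 + 23.5393 = 121.3414

121.3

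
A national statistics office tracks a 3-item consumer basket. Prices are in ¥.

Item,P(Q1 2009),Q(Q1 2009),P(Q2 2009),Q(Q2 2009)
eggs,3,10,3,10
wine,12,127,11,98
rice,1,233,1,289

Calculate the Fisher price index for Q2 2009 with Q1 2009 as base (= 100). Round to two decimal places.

Laspeyres component (base-period weights):
ΣP(Q2 2009)Q(Q1 2009) = 3×10 + 11×127 + 1×233 = 30 + 1397 + 233 = 1660
ΣP(Q1 2009)Q(Q1 2009) = 3×10 + 12×127 + 1×233 = 30 + 1524 + 233 = 1787
L = 1660 / 1787 × 100 = 92.8931
Paasche component (current-period weights):
ΣP(Q2 2009)Q(Q2 2009) = 3×10 + 11×98 + 1×289 = 30 + 1078 + 289 = 1397
ΣP(Q1 2009)Q(Q2 2009) = 3×10 + 12×98 + 1×289 = 30 + 1176 + 289 = 1495
P = 1397 / 1495 × 100 = 93.4448
Fisher = √(L × P) = √(92.8931 × 93.4448) = 93.1686

93.17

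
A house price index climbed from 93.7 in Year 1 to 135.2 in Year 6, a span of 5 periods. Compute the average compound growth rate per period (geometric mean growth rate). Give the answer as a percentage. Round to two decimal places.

Growth factor = (135.2/93.7)^(1/5) = (1.442903)^(1/5) = 1.076087
Growth rate = 1.076087 − 1 = 0.076087 = 7.6087%

7.61%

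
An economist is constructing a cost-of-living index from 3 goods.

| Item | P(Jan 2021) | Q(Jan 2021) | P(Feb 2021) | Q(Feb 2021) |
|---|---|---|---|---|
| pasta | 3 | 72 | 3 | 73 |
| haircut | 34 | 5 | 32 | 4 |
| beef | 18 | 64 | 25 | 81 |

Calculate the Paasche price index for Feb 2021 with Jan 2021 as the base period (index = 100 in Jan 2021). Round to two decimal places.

130.83

Paasche price index uses current-period quantities as weights.
ΣP(Feb 2021)·Q(Feb 2021) = 3×73 + 32×4 + 25×81 = 219 + 128 + 2025 = 2372
ΣP(Jan 2021)·Q(Feb 2021) = 3×73 + 34×4 + 18×81 = 219 + 136 + 1458 = 1813
Index = 2372 / 1813 × 100 = 130.8329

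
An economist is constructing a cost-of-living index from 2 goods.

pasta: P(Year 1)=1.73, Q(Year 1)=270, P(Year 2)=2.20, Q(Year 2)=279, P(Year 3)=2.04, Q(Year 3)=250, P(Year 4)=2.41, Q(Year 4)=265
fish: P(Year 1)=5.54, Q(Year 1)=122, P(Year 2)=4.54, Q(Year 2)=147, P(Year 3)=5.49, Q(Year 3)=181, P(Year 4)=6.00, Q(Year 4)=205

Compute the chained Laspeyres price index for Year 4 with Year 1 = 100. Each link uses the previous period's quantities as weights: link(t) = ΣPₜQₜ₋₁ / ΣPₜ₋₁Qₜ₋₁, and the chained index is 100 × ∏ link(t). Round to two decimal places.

Link Year 1→Year 2:
ΣP(Year 2)Q(Year 1) = 2.20×270 + 4.54×122 = 594 + 553.88 = 1147.88
ΣP(Year 1)Q(Year 1) = 1.73×270 + 5.54×122 = 467.1 + 675.88 = 1142.98
link = 1147.88/1142.98 = 1.004287
Link Year 2→Year 3:
ΣP(Year 3)Q(Year 2) = 2.04×279 + 5.49×147 = 569.16 + 807.03 = 1376.19
ΣP(Year 2)Q(Year 2) = 2.20×279 + 4.54×147 = 613.8 + 667.38 = 1281.18
link = 1376.19/1281.18 = 1.074158
Link Year 3→Year 4:
ΣP(Year 4)Q(Year 3) = 2.41×250 + 6.00×181 = 602.5 + 1086 = 1688.5
ΣP(Year 3)Q(Year 3) = 2.04×250 + 5.49×181 = 510 + 993.69 = 1503.69
link = 1688.5/1503.69 = 1.122904
Chained index = 100 × 1.004287 × 1.074158 × 1.122904 = 121.1348

121.13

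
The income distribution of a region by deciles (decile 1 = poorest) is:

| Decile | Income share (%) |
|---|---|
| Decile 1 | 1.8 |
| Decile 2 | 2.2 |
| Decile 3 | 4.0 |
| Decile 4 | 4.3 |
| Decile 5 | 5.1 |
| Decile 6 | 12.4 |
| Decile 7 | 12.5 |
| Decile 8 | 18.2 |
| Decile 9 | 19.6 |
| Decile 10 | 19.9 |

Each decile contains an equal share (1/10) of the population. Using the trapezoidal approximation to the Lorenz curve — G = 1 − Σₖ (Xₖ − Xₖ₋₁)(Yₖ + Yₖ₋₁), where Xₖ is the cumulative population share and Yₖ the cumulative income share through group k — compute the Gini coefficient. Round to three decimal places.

Cumulative income shares Yₖ: 0.0180, 0.0400, 0.0800, 0.1230, 0.1740, 0.2980, 0.4230, 0.6050, 0.8010, 1.0000
Σ (Xₖ−Xₖ₋₁)(Yₖ+Yₖ₋₁) = (1/10)(0.0180+0.0000) + (1/10)(0.0400+0.0180) + (1/10)(0.0800+0.0400) + (1/10)(0.1230+0.0800) + (1/10)(0.1740+0.1230) + (1/10)(0.2980+0.1740) + (1/10)(0.4230+0.2980) + (1/10)(0.6050+0.4230) + (1/10)(0.8010+0.6050) + (1/10)(1.0000+0.8010)
  = 0.0018 + 0.0058 + 0.0120 + 0.0203 + 0.0297 + 0.0472 + 0.0721 + 0.1028 + 0.1406 + 0.1801 = 0.6124
G = 1 − 0.6124 = 0.3876

0.388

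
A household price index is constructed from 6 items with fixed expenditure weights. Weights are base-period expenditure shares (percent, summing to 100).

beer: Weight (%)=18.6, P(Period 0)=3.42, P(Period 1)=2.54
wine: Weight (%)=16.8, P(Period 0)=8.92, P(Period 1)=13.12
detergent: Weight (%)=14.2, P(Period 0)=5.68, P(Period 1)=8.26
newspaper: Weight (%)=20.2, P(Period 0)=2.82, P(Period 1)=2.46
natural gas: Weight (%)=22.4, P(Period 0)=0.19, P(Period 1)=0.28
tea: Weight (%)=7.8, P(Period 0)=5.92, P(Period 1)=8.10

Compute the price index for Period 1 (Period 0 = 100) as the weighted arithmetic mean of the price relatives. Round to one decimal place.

beer: 18.6 × (2.54/3.42) = 18.6 × 0.742690 = 13.8140
wine: 16.8 × (13.12/8.92) = 16.8 × 1.470852 = 24.7103
detergent: 14.2 × (8.26/5.68) = 14.2 × 1.454225 = 20.6500
newspaper: 20.2 × (2.46/2.82) = 20.2 × 0.872340 = 17.6213
natural gas: 22.4 × (0.28/0.19) = 22.4 × 1.473684 = 33.0105
tea: 7.8 × (8.10/5.92) = 7.8 × 1.368243 = 10.6723
Index = Σ wᵢ·(p₁ᵢ/p₀ᵢ) = 13.8140 + 24.7103 + 20.6500 + 17.6213 + 33.0105 + 10.6723 = 120.4784

120.5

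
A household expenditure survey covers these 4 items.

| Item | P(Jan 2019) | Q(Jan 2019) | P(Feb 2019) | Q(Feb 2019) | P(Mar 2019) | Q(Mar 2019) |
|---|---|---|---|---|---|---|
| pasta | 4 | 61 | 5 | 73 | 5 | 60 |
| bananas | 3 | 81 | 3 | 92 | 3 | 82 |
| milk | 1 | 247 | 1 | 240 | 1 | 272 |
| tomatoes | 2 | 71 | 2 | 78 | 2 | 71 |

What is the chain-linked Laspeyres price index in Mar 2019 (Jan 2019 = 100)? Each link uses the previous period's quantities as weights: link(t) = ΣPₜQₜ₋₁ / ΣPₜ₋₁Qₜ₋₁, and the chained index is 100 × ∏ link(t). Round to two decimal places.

106.96

Link Jan 2019→Feb 2019:
ΣP(Feb 2019)Q(Jan 2019) = 5×61 + 3×81 + 1×247 + 2×71 = 305 + 243 + 247 + 142 = 937
ΣP(Jan 2019)Q(Jan 2019) = 4×61 + 3×81 + 1×247 + 2×71 = 244 + 243 + 247 + 142 = 876
link = 937/876 = 1.069635
Link Feb 2019→Mar 2019:
ΣP(Mar 2019)Q(Feb 2019) = 5×73 + 3×92 + 1×240 + 2×78 = 365 + 276 + 240 + 156 = 1037
ΣP(Feb 2019)Q(Feb 2019) = 5×73 + 3×92 + 1×240 + 2×78 = 365 + 276 + 240 + 156 = 1037
link = 1037/1037 = 1.000000
Chained index = 100 × 1.069635 × 1.000000 = 106.9635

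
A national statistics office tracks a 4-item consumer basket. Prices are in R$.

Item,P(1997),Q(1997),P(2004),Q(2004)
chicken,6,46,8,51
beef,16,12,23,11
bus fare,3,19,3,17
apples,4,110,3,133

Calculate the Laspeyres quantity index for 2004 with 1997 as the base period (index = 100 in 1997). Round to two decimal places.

110.36

Laspeyres quantity index uses base-period prices as weights.
ΣP(1997)·Q(2004) = 6×51 + 16×11 + 3×17 + 4×133 = 306 + 176 + 51 + 532 = 1065
ΣP(1997)·Q(1997) = 6×46 + 16×12 + 3×19 + 4×110 = 276 + 192 + 57 + 440 = 965
Index = 1065 / 965 × 100 = 110.3627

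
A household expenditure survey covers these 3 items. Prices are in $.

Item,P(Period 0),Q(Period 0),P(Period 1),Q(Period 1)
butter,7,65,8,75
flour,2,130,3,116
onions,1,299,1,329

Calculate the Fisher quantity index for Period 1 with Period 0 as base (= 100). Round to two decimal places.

106.36

Laspeyres component (base-period weights):
ΣP(Period 0)Q(Period 1) = 7×75 + 2×116 + 1×329 = 525 + 232 + 329 = 1086
ΣP(Period 0)Q(Period 0) = 7×65 + 2×130 + 1×299 = 455 + 260 + 299 = 1014
L = 1086 / 1014 × 100 = 107.1006
Paasche component (current-period weights):
ΣP(Period 1)Q(Period 1) = 8×75 + 3×116 + 1×329 = 600 + 348 + 329 = 1277
ΣP(Period 1)Q(Period 0) = 8×65 + 3×130 + 1×299 = 520 + 390 + 299 = 1209
P = 1277 / 1209 × 100 = 105.6245
Fisher = √(L × P) = √(107.1006 × 105.6245) = 106.3600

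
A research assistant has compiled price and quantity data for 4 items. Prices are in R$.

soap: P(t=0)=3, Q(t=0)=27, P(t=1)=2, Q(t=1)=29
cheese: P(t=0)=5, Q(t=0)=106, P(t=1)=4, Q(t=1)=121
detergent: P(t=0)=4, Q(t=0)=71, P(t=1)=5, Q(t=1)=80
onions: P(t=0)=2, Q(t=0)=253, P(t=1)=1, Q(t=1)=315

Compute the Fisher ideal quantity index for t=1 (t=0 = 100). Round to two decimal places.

116.47

Laspeyres component (base-period weights):
ΣP(t=0)Q(t=1) = 3×29 + 5×121 + 4×80 + 2×315 = 87 + 605 + 320 + 630 = 1642
ΣP(t=0)Q(t=0) = 3×27 + 5×106 + 4×71 + 2×253 = 81 + 530 + 284 + 506 = 1401
L = 1642 / 1401 × 100 = 117.2020
Paasche component (current-period weights):
ΣP(t=1)Q(t=1) = 2×29 + 4×121 + 5×80 + 1×315 = 58 + 484 + 400 + 315 = 1257
ΣP(t=1)Q(t=0) = 2×27 + 4×106 + 5×71 + 1×253 = 54 + 424 + 355 + 253 = 1086
P = 1257 / 1086 × 100 = 115.7459
Fisher = √(L × P) = √(117.2020 × 115.7459) = 116.4717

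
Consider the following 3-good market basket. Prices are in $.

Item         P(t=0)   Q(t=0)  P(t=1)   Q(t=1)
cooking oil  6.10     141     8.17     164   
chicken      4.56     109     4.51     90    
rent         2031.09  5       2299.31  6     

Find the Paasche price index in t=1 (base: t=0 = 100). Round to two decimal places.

114.30

Paasche price index uses current-period quantities as weights.
ΣP(t=1)·Q(t=1) = 8.17×164 + 4.51×90 + 2299.31×6 = 1339.88 + 405.9 + 13795.86 = 15541.64
ΣP(t=0)·Q(t=1) = 6.10×164 + 4.56×90 + 2031.09×6 = 1000.4 + 410.4 + 12186.54 = 13597.34
Index = 15541.64 / 13597.34 × 100 = 114.2991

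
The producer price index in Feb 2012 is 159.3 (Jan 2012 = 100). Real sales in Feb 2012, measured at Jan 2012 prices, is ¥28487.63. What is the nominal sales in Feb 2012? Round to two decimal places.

45380.79

Nominal = Real × (Index/100) = 28487.63 × (159.3/100)
        = 28487.63 × 1.593 = 45380.7946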